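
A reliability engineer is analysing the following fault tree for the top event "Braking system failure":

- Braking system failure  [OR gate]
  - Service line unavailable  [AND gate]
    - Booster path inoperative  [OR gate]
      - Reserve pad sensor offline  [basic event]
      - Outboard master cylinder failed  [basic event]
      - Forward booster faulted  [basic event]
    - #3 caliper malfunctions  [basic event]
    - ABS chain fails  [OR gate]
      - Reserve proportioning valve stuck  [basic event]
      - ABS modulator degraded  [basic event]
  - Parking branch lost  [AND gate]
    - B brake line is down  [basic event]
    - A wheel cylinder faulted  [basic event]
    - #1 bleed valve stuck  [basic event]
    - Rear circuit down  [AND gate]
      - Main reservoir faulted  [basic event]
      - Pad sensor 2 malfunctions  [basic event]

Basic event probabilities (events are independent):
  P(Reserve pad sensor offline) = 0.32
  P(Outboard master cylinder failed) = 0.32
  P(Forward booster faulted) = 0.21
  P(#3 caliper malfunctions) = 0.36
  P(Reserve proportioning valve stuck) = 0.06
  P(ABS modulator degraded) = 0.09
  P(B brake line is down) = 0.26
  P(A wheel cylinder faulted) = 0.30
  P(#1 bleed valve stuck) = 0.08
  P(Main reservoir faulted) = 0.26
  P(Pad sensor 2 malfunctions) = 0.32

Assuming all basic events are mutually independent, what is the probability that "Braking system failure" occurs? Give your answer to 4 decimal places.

0.0335

P(Booster path inoperative) [OR] = 1 − (1−0.32) × (1−0.32) × (1−0.21) = 0.634704
P(ABS chain fails) [OR] = 1 − (1−0.06) × (1−0.09) = 0.144600
P(Service line unavailable) [AND] = 0.634704 × 0.36 × 0.144600 = 0.033040
P(Rear circuit down) [AND] = 0.26 × 0.32 = 0.083200
P(Parking branch lost) [AND] = 0.26 × 0.30 × 0.08 × 0.083200 = 0.000519
P(Braking system failure) [OR] = 1 − (1−0.033040) × (1−0.000519) = 0.033542
Rounded to 4 decimal places: P(Braking system failure) ≈ 0.0335.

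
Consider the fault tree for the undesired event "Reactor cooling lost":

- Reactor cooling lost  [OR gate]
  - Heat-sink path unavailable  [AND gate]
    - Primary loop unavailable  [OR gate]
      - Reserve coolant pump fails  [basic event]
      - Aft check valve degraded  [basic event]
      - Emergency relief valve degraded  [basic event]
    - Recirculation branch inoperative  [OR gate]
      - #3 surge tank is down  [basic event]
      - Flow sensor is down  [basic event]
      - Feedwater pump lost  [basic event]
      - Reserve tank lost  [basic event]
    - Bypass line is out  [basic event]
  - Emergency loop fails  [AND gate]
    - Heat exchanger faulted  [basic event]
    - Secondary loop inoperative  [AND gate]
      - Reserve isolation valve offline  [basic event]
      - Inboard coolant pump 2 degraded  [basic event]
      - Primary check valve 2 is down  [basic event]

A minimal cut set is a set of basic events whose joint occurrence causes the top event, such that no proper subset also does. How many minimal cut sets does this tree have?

13

Primary loop unavailable [OR]: union of children's cut sets → 3 cut set(s).
Recirculation branch inoperative [OR]: union of children's cut sets → 4 cut set(s).
Heat-sink path unavailable [AND]: one cut set from each child combined → 3 × 4 × 1 = 12 cut set(s).
Secondary loop inoperative [AND]: one cut set from each child combined → 1 × 1 × 1 = 1 cut set(s).
Emergency loop fails [AND]: one cut set from each child combined → 1 × 1 = 1 cut set(s).
Reactor cooling lost [OR]: union of children's cut sets → 13 cut set(s).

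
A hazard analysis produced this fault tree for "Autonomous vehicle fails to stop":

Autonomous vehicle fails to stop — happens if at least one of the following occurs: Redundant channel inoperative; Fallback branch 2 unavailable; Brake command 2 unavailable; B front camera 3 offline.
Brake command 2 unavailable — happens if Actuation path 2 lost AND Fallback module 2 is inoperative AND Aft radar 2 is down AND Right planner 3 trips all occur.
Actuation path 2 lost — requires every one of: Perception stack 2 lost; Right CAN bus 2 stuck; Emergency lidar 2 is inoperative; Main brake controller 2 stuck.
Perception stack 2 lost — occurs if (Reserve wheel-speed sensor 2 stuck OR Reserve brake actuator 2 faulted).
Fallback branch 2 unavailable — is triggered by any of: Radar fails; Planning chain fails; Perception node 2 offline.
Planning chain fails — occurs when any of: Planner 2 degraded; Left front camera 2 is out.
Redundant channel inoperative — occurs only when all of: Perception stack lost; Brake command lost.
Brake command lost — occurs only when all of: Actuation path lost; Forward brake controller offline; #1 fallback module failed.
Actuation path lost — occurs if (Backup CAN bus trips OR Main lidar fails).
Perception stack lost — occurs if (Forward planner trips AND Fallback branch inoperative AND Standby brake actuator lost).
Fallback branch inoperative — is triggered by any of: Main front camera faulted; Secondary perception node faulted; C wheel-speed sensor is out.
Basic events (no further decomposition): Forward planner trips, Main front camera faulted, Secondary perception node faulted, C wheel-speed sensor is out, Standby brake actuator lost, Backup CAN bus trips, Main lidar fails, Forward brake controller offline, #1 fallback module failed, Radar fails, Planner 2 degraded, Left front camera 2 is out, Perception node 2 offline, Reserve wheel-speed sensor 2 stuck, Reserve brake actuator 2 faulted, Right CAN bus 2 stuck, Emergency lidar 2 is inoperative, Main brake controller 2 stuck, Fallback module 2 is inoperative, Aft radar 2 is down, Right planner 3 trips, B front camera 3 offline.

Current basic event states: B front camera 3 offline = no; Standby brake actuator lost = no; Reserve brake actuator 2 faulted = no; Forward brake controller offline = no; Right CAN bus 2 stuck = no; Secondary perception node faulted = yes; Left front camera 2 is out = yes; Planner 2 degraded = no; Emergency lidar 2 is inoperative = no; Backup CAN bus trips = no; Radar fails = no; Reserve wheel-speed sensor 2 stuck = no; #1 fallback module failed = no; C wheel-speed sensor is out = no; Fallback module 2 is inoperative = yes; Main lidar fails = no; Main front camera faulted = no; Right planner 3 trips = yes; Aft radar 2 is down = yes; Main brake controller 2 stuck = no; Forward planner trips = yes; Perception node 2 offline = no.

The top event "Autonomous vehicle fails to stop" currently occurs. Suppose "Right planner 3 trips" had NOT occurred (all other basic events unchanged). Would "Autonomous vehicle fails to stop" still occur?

Yes

Counterfactual: set "Right planner 3 trips" to not occurred.
Fallback branch inoperative [OR]: Main front camera faulted=not, Secondary perception node faulted=occurs, C wheel-speed sensor is out=not → at least one input occurs → occurs.
Perception stack lost [AND]: Forward planner trips=occurs, Fallback branch inoperative=occurs, Standby brake actuator lost=not → not all inputs occur → does not occur.
Actuation path lost [OR]: Backup CAN bus trips=not, Main lidar fails=not → no input occurs → does not occur.
Brake command lost [AND]: Actuation path lost=not, Forward brake controller offline=not, #1 fallback module failed=not → not all inputs occur → does not occur.
Redundant channel inoperative [AND]: Perception stack lost=not, Brake command lost=not → not all inputs occur → does not occur.
Planning chain fails [OR]: Planner 2 degraded=not, Left front camera 2 is out=occurs → at least one input occurs → occurs.
Fallback branch 2 unavailable [OR]: Radar fails=not, Planning chain fails=occurs, Perception node 2 offline=not → at least one input occurs → occurs.
Perception stack 2 lost [OR]: Reserve wheel-speed sensor 2 stuck=not, Reserve brake actuator 2 faulted=not → no input occurs → does not occur.
Actuation path 2 lost [AND]: Perception stack 2 lost=not, Right CAN bus 2 stuck=not, Emergency lidar 2 is inoperative=not, Main brake controller 2 stuck=not → not all inputs occur → does not occur.
Brake command 2 unavailable [AND]: Actuation path 2 lost=not, Fallback module 2 is inoperative=occurs, Aft radar 2 is down=occurs, Right planner 3 trips=not → not all inputs occur → does not occur.
Autonomous vehicle fails to stop [OR]: Redundant channel inoperative=not, Fallback branch 2 unavailable=occurs, Brake command 2 unavailable=not, B front camera 3 offline=not → at least one input occurs → occurs.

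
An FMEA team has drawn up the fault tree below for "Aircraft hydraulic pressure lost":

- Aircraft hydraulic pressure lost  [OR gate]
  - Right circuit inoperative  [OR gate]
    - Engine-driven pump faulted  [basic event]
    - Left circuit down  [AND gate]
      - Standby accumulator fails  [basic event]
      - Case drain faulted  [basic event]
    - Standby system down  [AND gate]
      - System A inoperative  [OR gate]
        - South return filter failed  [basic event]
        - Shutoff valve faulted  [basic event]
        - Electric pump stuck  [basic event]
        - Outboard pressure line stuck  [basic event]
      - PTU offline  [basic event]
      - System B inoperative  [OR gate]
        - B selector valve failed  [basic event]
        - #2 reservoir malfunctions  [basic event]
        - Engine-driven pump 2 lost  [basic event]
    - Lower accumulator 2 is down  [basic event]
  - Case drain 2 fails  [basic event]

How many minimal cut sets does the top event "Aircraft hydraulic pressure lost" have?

Left circuit down [AND]: one cut set from each child combined → 1 × 1 = 1 cut set(s).
System A inoperative [OR]: union of children's cut sets → 4 cut set(s).
System B inoperative [OR]: union of children's cut sets → 3 cut set(s).
Standby system down [AND]: one cut set from each child combined → 4 × 1 × 3 = 12 cut set(s).
Right circuit inoperative [OR]: union of children's cut sets → 15 cut set(s).
Aircraft hydraulic pressure lost [OR]: union of children's cut sets → 16 cut set(s).

16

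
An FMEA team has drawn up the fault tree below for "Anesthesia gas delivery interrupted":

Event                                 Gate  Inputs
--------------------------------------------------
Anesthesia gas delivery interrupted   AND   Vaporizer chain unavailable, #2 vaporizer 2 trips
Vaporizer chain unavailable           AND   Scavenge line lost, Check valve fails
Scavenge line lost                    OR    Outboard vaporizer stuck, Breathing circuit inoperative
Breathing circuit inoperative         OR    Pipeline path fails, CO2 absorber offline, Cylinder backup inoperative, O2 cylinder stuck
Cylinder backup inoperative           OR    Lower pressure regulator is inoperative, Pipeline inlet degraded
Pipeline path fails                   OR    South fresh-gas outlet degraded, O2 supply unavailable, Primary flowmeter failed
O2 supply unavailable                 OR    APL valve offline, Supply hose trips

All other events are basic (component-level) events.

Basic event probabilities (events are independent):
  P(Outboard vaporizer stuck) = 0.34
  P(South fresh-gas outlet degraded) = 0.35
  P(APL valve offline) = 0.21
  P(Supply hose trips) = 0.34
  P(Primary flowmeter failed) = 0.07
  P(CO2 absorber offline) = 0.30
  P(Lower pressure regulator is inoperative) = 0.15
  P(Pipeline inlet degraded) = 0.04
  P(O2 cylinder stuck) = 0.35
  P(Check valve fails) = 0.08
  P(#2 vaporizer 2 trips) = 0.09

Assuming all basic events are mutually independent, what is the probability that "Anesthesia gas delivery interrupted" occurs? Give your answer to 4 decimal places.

P(O2 supply unavailable) [OR] = 1 − (1−0.21) × (1−0.34) = 0.478600
P(Pipeline path fails) [OR] = 1 − (1−0.35) × (1−0.478600) × (1−0.07) = 0.684814
P(Cylinder backup inoperative) [OR] = 1 − (1−0.15) × (1−0.04) = 0.184000
P(Breathing circuit inoperative) [OR] = 1 − (1−0.684814) × (1−0.30) × (1−0.184000) × (1−0.35) = 0.882978
P(Scavenge line lost) [OR] = 1 − (1−0.34) × (1−0.882978) = 0.922765
P(Vaporizer chain unavailable) [AND] = 0.922765 × 0.08 = 0.073821
P(Anesthesia gas delivery interrupted) [AND] = 0.073821 × 0.09 = 0.006644
Rounded to 4 decimal places: P(Anesthesia gas delivery interrupted) ≈ 0.0066.

0.0066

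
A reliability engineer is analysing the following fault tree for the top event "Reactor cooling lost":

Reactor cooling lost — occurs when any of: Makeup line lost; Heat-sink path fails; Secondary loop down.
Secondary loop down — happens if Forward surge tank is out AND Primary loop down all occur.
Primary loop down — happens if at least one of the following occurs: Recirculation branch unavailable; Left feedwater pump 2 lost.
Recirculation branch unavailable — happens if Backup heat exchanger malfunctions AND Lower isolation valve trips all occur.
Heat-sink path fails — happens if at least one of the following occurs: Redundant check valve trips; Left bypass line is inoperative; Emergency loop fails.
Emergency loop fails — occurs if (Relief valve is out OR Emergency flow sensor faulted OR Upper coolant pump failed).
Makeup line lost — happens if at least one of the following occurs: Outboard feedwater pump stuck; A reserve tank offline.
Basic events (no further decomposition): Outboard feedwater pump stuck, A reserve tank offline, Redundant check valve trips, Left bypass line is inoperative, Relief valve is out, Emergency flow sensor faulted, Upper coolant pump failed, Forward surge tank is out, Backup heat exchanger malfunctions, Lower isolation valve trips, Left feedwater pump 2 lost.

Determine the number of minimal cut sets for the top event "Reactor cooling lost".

9

Makeup line lost [OR]: union of children's cut sets → 2 cut set(s).
Emergency loop fails [OR]: union of children's cut sets → 3 cut set(s).
Heat-sink path fails [OR]: union of children's cut sets → 5 cut set(s).
Recirculation branch unavailable [AND]: one cut set from each child combined → 1 × 1 = 1 cut set(s).
Primary loop down [OR]: union of children's cut sets → 2 cut set(s).
Secondary loop down [AND]: one cut set from each child combined → 1 × 2 = 2 cut set(s).
Reactor cooling lost [OR]: union of children's cut sets → 9 cut set(s).
Minimal cut sets: {Outboard feedwater pump stuck}; {A reserve tank offline}; {Redundant check valve trips}; {Left bypass line is inoperative}; {Relief valve is out}; {Emergency flow sensor faulted}; {Upper coolant pump failed}; {Backup heat exchanger malfunctions, Forward surge tank is out, Lower isolation valve trips}; {Forward surge tank is out, Left feedwater pump 2 lost}.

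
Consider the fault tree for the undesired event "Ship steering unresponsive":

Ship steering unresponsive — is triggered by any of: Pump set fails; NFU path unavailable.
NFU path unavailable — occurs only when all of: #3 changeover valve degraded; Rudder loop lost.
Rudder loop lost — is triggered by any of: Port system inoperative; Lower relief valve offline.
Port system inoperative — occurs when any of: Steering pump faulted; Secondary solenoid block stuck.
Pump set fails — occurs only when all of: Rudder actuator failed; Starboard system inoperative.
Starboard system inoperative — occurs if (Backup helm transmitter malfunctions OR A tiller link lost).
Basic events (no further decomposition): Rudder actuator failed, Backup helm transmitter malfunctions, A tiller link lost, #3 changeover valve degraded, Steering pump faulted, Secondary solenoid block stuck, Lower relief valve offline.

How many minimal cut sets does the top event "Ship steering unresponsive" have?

Starboard system inoperative [OR]: union of children's cut sets → 2 cut set(s).
Pump set fails [AND]: one cut set from each child combined → 1 × 2 = 2 cut set(s).
Port system inoperative [OR]: union of children's cut sets → 2 cut set(s).
Rudder loop lost [OR]: union of children's cut sets → 3 cut set(s).
NFU path unavailable [AND]: one cut set from each child combined → 1 × 3 = 3 cut set(s).
Ship steering unresponsive [OR]: union of children's cut sets → 5 cut set(s).
Minimal cut sets: {Backup helm transmitter malfunctions, Rudder actuator failed}; {A tiller link lost, Rudder actuator failed}; {#3 changeover valve degraded, Steering pump faulted}; {#3 changeover valve degraded, Secondary solenoid block stuck}; {#3 changeover valve degraded, Lower relief valve offline}.

5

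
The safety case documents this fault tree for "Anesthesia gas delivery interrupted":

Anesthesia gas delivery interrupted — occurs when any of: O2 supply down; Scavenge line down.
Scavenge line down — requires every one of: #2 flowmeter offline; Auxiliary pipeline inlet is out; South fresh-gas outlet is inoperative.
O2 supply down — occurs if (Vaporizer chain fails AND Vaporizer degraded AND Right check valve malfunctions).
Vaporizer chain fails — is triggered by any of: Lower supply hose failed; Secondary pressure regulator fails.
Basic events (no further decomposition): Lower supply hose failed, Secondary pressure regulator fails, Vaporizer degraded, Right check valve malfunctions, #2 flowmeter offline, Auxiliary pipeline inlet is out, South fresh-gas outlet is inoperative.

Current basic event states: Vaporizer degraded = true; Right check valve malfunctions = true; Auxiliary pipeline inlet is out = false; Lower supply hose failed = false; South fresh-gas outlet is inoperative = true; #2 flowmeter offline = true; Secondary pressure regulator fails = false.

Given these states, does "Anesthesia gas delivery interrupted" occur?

No

Vaporizer chain fails [OR]: Lower supply hose failed=not, Secondary pressure regulator fails=not → no input occurs → does not occur.
O2 supply down [AND]: Vaporizer chain fails=not, Vaporizer degraded=occurs, Right check valve malfunctions=occurs → not all inputs occur → does not occur.
Scavenge line down [AND]: #2 flowmeter offline=occurs, Auxiliary pipeline inlet is out=not, South fresh-gas outlet is inoperative=occurs → not all inputs occur → does not occur.
Anesthesia gas delivery interrupted [OR]: O2 supply down=not, Scavenge line down=not → no input occurs → does not occur.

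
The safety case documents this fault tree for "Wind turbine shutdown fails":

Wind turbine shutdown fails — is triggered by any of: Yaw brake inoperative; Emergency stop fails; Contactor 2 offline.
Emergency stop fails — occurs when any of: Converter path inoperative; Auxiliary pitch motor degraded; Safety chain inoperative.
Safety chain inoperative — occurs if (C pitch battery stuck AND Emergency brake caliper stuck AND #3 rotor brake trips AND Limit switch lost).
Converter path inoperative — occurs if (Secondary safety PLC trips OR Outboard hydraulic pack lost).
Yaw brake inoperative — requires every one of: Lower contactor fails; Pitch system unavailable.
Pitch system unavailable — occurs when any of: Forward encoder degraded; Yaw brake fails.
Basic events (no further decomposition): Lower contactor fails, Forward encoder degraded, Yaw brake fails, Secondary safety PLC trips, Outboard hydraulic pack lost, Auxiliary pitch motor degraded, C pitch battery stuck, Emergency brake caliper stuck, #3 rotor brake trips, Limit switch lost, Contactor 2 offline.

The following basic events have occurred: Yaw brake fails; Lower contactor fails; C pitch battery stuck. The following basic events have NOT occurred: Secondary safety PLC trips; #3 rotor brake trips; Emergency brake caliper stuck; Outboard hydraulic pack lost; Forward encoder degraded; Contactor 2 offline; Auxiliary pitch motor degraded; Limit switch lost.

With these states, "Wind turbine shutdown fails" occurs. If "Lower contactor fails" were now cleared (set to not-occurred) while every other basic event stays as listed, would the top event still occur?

Counterfactual: set "Lower contactor fails" to not occurred.
Pitch system unavailable [OR]: Forward encoder degraded=not, Yaw brake fails=occurs → at least one input occurs → occurs.
Yaw brake inoperative [AND]: Lower contactor fails=not, Pitch system unavailable=occurs → not all inputs occur → does not occur.
Converter path inoperative [OR]: Secondary safety PLC trips=not, Outboard hydraulic pack lost=not → no input occurs → does not occur.
Safety chain inoperative [AND]: C pitch battery stuck=occurs, Emergency brake caliper stuck=not, #3 rotor brake trips=not, Limit switch lost=not → not all inputs occur → does not occur.
Emergency stop fails [OR]: Converter path inoperative=not, Auxiliary pitch motor degraded=not, Safety chain inoperative=not → no input occurs → does not occur.
Wind turbine shutdown fails [OR]: Yaw brake inoperative=not, Emergency stop fails=not, Contactor 2 offline=not → no input occurs → does not occur.

No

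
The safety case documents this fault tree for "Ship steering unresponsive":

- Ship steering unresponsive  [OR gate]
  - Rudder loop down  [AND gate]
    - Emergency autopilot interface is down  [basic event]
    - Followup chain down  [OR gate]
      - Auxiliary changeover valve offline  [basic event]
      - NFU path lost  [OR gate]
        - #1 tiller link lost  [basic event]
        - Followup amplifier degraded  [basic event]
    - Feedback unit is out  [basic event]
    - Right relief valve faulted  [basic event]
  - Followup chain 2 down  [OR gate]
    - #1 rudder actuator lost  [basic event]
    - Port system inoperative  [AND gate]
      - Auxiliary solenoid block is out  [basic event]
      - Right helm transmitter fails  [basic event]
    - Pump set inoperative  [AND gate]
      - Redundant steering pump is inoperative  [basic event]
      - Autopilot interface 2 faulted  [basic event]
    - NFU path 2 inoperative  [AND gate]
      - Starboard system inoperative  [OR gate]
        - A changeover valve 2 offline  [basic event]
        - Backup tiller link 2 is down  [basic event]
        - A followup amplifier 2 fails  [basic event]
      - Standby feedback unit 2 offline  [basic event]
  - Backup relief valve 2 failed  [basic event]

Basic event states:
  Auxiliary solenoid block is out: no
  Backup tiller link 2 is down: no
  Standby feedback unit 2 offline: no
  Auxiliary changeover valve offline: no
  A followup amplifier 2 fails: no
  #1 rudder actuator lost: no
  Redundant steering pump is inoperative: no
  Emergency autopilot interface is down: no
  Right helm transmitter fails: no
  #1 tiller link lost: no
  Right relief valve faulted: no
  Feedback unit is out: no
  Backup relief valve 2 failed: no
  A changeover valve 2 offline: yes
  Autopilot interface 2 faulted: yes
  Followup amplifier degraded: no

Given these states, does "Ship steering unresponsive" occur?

NFU path lost [OR]: #1 tiller link lost=not, Followup amplifier degraded=not → no input occurs → does not occur.
Followup chain down [OR]: Auxiliary changeover valve offline=not, NFU path lost=not → no input occurs → does not occur.
Rudder loop down [AND]: Emergency autopilot interface is down=not, Followup chain down=not, Feedback unit is out=not, Right relief valve faulted=not → not all inputs occur → does not occur.
Port system inoperative [AND]: Auxiliary solenoid block is out=not, Right helm transmitter fails=not → not all inputs occur → does not occur.
Pump set inoperative [AND]: Redundant steering pump is inoperative=not, Autopilot interface 2 faulted=occurs → not all inputs occur → does not occur.
Starboard system inoperative [OR]: A changeover valve 2 offline=occurs, Backup tiller link 2 is down=not, A followup amplifier 2 fails=not → at least one input occurs → occurs.
NFU path 2 inoperative [AND]: Starboard system inoperative=occurs, Standby feedback unit 2 offline=not → not all inputs occur → does not occur.
Followup chain 2 down [OR]: #1 rudder actuator lost=not, Port system inoperative=not, Pump set inoperative=not, NFU path 2 inoperative=not → no input occurs → does not occur.
Ship steering unresponsive [OR]: Rudder loop down=not, Followup chain 2 down=not, Backup relief valve 2 failed=not → no input occurs → does not occur.

No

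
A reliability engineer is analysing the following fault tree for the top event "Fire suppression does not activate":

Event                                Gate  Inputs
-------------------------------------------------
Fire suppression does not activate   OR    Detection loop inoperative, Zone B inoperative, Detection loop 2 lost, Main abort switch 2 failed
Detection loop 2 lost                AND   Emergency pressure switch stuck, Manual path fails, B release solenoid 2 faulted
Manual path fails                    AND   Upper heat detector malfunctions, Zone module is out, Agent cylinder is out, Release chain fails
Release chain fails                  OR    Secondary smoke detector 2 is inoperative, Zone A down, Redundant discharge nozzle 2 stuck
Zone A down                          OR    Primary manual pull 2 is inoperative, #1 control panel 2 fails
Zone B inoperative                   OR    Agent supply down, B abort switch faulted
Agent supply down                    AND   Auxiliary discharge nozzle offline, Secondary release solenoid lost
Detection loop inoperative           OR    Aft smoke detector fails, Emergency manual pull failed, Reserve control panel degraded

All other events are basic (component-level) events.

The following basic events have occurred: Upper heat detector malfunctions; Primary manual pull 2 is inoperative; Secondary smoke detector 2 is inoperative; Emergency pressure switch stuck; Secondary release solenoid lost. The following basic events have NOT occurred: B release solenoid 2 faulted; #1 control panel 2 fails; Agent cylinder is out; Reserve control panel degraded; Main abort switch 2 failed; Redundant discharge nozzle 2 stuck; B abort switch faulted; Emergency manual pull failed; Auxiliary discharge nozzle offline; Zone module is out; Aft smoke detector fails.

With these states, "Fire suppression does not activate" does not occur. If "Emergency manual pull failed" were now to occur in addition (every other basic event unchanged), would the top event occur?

Yes

Counterfactual: set "Emergency manual pull failed" to occurred.
Detection loop inoperative [OR]: Aft smoke detector fails=not, Emergency manual pull failed=occurs, Reserve control panel degraded=not → at least one input occurs → occurs.
Agent supply down [AND]: Auxiliary discharge nozzle offline=not, Secondary release solenoid lost=occurs → not all inputs occur → does not occur.
Zone B inoperative [OR]: Agent supply down=not, B abort switch faulted=not → no input occurs → does not occur.
Zone A down [OR]: Primary manual pull 2 is inoperative=occurs, #1 control panel 2 fails=not → at least one input occurs → occurs.
Release chain fails [OR]: Secondary smoke detector 2 is inoperative=occurs, Zone A down=occurs, Redundant discharge nozzle 2 stuck=not → at least one input occurs → occurs.
Manual path fails [AND]: Upper heat detector malfunctions=occurs, Zone module is out=not, Agent cylinder is out=not, Release chain fails=occurs → not all inputs occur → does not occur.
Detection loop 2 lost [AND]: Emergency pressure switch stuck=occurs, Manual path fails=not, B release solenoid 2 faulted=not → not all inputs occur → does not occur.
Fire suppression does not activate [OR]: Detection loop inoperative=occurs, Zone B inoperative=not, Detection loop 2 lost=not, Main abort switch 2 failed=not → at least one input occurs → occurs.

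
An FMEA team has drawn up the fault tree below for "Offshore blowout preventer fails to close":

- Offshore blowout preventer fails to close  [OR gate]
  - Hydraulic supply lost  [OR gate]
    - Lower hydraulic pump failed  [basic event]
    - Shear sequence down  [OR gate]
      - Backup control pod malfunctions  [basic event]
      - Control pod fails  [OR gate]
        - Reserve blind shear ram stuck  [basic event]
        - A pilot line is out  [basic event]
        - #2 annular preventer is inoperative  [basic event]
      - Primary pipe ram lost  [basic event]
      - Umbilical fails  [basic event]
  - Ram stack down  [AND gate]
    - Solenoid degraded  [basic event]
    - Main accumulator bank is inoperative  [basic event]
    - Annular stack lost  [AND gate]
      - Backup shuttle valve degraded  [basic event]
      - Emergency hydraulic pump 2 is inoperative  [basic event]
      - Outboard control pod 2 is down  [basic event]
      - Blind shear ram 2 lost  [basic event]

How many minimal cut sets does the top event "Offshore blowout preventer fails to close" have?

Control pod fails [OR]: union of children's cut sets → 3 cut set(s).
Shear sequence down [OR]: union of children's cut sets → 6 cut set(s).
Hydraulic supply lost [OR]: union of children's cut sets → 7 cut set(s).
Annular stack lost [AND]: one cut set from each child combined → 1 × 1 × 1 × 1 = 1 cut set(s).
Ram stack down [AND]: one cut set from each child combined → 1 × 1 × 1 = 1 cut set(s).
Offshore blowout preventer fails to close [OR]: union of children's cut sets → 8 cut set(s).
Minimal cut sets: {Lower hydraulic pump failed}; {Backup control pod malfunctions}; {Reserve blind shear ram stuck}; {A pilot line is out}; {#2 annular preventer is inoperative}; {Primary pipe ram lost}; {Umbilical fails}; {Backup shuttle valve degraded, Blind shear ram 2 lost, Emergency hydraulic pump 2 is inoperative, Main accumulator bank is inoperative, Outboard control pod 2 is down, Solenoid degraded}.

8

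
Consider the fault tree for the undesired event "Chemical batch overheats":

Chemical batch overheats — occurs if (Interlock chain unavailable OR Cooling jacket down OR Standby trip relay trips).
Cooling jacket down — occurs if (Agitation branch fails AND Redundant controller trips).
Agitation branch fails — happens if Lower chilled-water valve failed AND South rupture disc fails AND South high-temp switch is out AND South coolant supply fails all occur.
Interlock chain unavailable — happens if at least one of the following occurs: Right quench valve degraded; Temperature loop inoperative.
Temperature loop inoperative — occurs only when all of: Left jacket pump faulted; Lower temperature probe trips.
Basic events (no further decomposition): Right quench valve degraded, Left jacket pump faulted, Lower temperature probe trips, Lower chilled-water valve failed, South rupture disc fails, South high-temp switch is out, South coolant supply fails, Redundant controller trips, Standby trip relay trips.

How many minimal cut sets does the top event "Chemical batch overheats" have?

4

Temperature loop inoperative [AND]: one cut set from each child combined → 1 × 1 = 1 cut set(s).
Interlock chain unavailable [OR]: union of children's cut sets → 2 cut set(s).
Agitation branch fails [AND]: one cut set from each child combined → 1 × 1 × 1 × 1 = 1 cut set(s).
Cooling jacket down [AND]: one cut set from each child combined → 1 × 1 = 1 cut set(s).
Chemical batch overheats [OR]: union of children's cut sets → 4 cut set(s).
Minimal cut sets: {Right quench valve degraded}; {Left jacket pump faulted, Lower temperature probe trips}; {Lower chilled-water valve failed, Redundant controller trips, South coolant supply fails, South high-temp switch is out, South rupture disc fails}; {Standby trip relay trips}.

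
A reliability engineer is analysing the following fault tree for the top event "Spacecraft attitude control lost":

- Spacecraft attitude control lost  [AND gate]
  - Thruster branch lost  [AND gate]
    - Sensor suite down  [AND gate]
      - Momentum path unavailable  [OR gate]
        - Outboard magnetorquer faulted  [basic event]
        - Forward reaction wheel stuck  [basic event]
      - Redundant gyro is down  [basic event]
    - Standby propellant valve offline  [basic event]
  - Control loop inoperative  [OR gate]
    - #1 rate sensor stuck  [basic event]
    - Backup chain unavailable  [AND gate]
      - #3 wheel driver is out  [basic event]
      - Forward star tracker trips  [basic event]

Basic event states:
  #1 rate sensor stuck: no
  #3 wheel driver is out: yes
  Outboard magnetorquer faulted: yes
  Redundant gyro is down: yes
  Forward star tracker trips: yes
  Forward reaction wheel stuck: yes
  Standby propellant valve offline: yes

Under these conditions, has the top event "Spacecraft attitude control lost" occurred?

Momentum path unavailable [OR]: Outboard magnetorquer faulted=occurs, Forward reaction wheel stuck=occurs → at least one input occurs → occurs.
Sensor suite down [AND]: Momentum path unavailable=occurs, Redundant gyro is down=occurs → all inputs occur → occurs.
Thruster branch lost [AND]: Sensor suite down=occurs, Standby propellant valve offline=occurs → all inputs occur → occurs.
Backup chain unavailable [AND]: #3 wheel driver is out=occurs, Forward star tracker trips=occurs → all inputs occur → occurs.
Control loop inoperative [OR]: #1 rate sensor stuck=not, Backup chain unavailable=occurs → at least one input occurs → occurs.
Spacecraft attitude control lost [AND]: Thruster branch lost=occurs, Control loop inoperative=occurs → all inputs occur → occurs.

Yes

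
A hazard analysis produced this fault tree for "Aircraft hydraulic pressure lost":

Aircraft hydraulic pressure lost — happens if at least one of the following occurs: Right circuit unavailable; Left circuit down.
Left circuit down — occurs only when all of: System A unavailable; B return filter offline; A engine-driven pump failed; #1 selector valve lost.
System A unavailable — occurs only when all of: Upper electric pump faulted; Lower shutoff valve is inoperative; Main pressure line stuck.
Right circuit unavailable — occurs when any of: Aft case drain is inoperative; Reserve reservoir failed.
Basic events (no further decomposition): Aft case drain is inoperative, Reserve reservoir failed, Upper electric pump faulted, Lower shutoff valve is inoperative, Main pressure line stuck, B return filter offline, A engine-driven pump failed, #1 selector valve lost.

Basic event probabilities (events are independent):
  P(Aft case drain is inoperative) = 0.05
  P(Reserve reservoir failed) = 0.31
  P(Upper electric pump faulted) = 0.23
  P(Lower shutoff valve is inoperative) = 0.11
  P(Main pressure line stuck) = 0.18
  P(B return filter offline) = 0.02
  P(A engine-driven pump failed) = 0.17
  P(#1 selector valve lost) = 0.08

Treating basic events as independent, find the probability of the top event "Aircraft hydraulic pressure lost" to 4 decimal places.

P(Right circuit unavailable) [OR] = 1 − (1−0.05) × (1−0.31) = 0.344500
P(System A unavailable) [AND] = 0.23 × 0.11 × 0.18 = 0.004554
P(Left circuit down) [AND] = 0.004554 × 0.02 × 0.17 × 0.08 = 0.000001
P(Aircraft hydraulic pressure lost) [OR] = 1 − (1−0.344500) × (1−0.000001) = 0.344501
Rounded to 4 decimal places: P(Aircraft hydraulic pressure lost) ≈ 0.3445.

0.3445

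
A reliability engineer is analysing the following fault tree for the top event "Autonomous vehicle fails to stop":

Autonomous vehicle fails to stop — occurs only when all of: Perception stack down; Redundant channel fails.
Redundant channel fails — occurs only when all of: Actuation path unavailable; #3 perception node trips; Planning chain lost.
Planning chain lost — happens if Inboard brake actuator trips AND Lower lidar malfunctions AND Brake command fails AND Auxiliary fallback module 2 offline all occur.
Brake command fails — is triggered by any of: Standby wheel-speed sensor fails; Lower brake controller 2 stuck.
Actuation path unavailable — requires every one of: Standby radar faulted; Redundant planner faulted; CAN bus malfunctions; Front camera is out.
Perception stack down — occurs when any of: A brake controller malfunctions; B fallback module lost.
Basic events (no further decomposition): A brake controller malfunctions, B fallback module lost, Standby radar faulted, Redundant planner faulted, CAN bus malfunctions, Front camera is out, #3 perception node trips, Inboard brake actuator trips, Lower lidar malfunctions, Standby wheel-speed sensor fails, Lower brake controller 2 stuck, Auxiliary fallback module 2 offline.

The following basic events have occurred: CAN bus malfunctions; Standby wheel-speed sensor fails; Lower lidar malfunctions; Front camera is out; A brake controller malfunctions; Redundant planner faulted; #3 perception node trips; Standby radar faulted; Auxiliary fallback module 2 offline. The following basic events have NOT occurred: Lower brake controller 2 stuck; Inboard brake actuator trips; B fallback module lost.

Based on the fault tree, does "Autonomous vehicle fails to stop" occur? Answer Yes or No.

Perception stack down [OR]: A brake controller malfunctions=occurs, B fallback module lost=not → at least one input occurs → occurs.
Actuation path unavailable [AND]: Standby radar faulted=occurs, Redundant planner faulted=occurs, CAN bus malfunctions=occurs, Front camera is out=occurs → all inputs occur → occurs.
Brake command fails [OR]: Standby wheel-speed sensor fails=occurs, Lower brake controller 2 stuck=not → at least one input occurs → occurs.
Planning chain lost [AND]: Inboard brake actuator trips=not, Lower lidar malfunctions=occurs, Brake command fails=occurs, Auxiliary fallback module 2 offline=occurs → not all inputs occur → does not occur.
Redundant channel fails [AND]: Actuation path unavailable=occurs, #3 perception node trips=occurs, Planning chain lost=not → not all inputs occur → does not occur.
Autonomous vehicle fails to stop [AND]: Perception stack down=occurs, Redundant channel fails=not → not all inputs occur → does not occur.

No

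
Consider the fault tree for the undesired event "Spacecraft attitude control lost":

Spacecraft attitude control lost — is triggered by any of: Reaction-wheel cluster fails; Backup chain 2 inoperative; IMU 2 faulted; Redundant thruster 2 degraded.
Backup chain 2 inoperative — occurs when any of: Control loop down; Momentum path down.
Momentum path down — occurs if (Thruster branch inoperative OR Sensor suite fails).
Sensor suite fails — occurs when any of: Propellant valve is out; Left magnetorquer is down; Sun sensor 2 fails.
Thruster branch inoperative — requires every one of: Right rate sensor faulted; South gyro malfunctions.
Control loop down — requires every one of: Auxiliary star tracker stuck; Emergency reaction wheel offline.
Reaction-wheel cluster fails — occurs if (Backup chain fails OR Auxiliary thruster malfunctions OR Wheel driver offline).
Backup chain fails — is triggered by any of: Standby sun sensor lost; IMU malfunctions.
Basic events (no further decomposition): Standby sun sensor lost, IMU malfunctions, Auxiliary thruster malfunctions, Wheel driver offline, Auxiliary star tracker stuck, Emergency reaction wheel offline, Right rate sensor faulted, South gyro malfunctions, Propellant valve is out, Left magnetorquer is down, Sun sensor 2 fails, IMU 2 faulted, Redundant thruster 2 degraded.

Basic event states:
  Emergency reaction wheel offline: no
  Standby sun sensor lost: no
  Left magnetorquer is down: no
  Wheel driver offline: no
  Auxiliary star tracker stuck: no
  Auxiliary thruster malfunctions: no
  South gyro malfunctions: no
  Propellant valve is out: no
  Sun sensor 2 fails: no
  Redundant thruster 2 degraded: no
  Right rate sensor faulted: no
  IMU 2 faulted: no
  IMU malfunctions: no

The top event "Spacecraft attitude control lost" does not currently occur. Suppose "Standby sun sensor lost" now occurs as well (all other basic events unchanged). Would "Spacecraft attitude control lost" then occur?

Yes

Counterfactual: set "Standby sun sensor lost" to occurred.
Backup chain fails [OR]: Standby sun sensor lost=occurs, IMU malfunctions=not → at least one input occurs → occurs.
Reaction-wheel cluster fails [OR]: Backup chain fails=occurs, Auxiliary thruster malfunctions=not, Wheel driver offline=not → at least one input occurs → occurs.
Control loop down [AND]: Auxiliary star tracker stuck=not, Emergency reaction wheel offline=not → not all inputs occur → does not occur.
Thruster branch inoperative [AND]: Right rate sensor faulted=not, South gyro malfunctions=not → not all inputs occur → does not occur.
Sensor suite fails [OR]: Propellant valve is out=not, Left magnetorquer is down=not, Sun sensor 2 fails=not → no input occurs → does not occur.
Momentum path down [OR]: Thruster branch inoperative=not, Sensor suite fails=not → no input occurs → does not occur.
Backup chain 2 inoperative [OR]: Control loop down=not, Momentum path down=not → no input occurs → does not occur.
Spacecraft attitude control lost [OR]: Reaction-wheel cluster fails=occurs, Backup chain 2 inoperative=not, IMU 2 faulted=not, Redundant thruster 2 degraded=not → at least one input occurs → occurs.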